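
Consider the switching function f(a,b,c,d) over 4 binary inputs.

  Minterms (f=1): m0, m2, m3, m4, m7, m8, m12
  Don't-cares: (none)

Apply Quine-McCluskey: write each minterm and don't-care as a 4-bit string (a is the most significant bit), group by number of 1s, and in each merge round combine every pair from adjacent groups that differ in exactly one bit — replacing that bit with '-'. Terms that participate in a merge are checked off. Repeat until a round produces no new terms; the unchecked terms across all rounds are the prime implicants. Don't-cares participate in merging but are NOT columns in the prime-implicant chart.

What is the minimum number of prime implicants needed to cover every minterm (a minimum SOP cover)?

3

[col 0] 0000*, 0010*, 0011*, 0100*, 0111*, 1000*, 1100*
[col 1] -000*, -100*, 0-00*, 0-11, 00-0, 001-, 1-00*
[col 2] --00
Prime implicants: --00, 0-11, 00-0, 001-
PI chart (minterm → PIs covering it):
  0 | --00,00-0
  2 | 00-0,001-
  3 | 0-11,001-
  4 | --00  (sole → essential)
  7 | 0-11  (sole → essential)
  8 | --00  (sole → essential)
  12 | --00  (sole → essential)
Essential prime implicants: --00, 0-11
Petrick residual → 00-0
Minimum SOP uses 3 PIs: c'd' + a'cd + a'b'd'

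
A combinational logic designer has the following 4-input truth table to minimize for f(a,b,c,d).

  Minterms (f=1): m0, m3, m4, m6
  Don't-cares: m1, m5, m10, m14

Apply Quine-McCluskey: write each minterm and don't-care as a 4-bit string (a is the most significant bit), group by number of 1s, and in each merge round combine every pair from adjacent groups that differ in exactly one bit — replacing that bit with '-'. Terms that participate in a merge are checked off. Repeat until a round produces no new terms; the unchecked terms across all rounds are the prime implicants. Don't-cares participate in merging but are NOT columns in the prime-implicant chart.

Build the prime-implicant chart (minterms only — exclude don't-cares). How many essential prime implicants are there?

2

[col 0] 0000*, 0001*, 0011*, 0100*, 0101*, 0110*, 1010*, 1110*
[col 1] -110, 0-00*, 0-01*, 00-1, 000-*, 01-0, 010-*, 1-10
[col 2] 0-0-
Prime implicants: -110, 0-0-, 00-1, 01-0, 1-10
PI chart (minterm → PIs covering it):
  0 | 0-0-  (sole → essential)
  3 | 00-1  (sole → essential)
  4 | 0-0-,01-0
  6 | -110,01-0
Essential prime implicants: 0-0-, 00-1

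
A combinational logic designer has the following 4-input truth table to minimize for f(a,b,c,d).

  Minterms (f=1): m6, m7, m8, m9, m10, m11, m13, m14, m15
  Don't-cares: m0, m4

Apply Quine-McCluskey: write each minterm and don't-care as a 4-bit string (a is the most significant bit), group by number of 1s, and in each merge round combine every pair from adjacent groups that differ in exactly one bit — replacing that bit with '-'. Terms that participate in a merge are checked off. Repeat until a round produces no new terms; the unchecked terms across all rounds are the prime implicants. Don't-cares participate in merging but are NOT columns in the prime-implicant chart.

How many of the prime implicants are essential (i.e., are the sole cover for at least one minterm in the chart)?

Round 0: 0000✓ 0100✓ 0110✓ 0111✓ 1000✓ 1001✓ 1010✓ 1011✓ 1101✓ 1110✓ 1111✓
Round 1: -000 -110✓ -111✓ 0-00 01-0 011-✓ 1-01✓ 1-10✓ 1-11✓ 10-0✓ 10-1✓ 100-✓ 101-✓ 11-1✓ 111-✓
Round 2: -11- 1--1 1-1- 10--
PIs = {-000, -11-, 0-00, 01-0, 1--1, 1-1-, 10--}
Coverage chart:
  m6: -11-,01-0
  m7: -11- ←essential
  m8: -000,10--
  m9: 1--1,10--
  m10: 1-1-,10--
  m11: 1--1,1-1-,10--
  m13: 1--1 ←essential
  m14: -11-,1-1-
  m15: -11-,1--1,1-1-
Essential: -11-, 1--1

2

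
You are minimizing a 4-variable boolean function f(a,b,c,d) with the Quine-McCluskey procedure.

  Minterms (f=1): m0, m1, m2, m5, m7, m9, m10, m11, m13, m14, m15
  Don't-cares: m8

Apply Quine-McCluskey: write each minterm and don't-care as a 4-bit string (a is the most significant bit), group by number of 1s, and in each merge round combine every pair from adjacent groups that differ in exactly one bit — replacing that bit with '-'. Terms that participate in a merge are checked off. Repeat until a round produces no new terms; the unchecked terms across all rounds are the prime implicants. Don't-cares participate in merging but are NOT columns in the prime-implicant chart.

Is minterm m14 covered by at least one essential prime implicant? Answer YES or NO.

Round 0: 0000✓ 0001✓ 0010✓ 0101✓ 0111✓ 1000✓ 1001✓ 1010✓ 1011✓ 1101✓ 1110✓ 1111✓
Round 1: -000✓ -001✓ -010✓ -101✓ -111✓ 0-01✓ 00-0✓ 000-✓ 01-1✓ 1-01✓ 1-10✓ 1-11✓ 10-0✓ 10-1✓ 100-✓ 101-✓ 11-1✓ 111-✓
Round 2: --01 -0-0 -00- -1-1 1--1 1-1- 10--
PIs = {--01, -0-0, -00-, -1-1, 1--1, 1-1-, 10--}
Coverage chart:
  m0: -0-0,-00-
  m1: --01,-00-
  m2: -0-0 ←essential
  m5: --01,-1-1
  m7: -1-1 ←essential
  m9: --01,-00-,1--1,10--
  m10: -0-0,1-1-,10--
  m11: 1--1,1-1-,10--
  m13: --01,-1-1,1--1
  m14: 1-1- ←essential
  m15: -1-1,1--1,1-1-
Essential: -0-0, -1-1, 1-1-

YES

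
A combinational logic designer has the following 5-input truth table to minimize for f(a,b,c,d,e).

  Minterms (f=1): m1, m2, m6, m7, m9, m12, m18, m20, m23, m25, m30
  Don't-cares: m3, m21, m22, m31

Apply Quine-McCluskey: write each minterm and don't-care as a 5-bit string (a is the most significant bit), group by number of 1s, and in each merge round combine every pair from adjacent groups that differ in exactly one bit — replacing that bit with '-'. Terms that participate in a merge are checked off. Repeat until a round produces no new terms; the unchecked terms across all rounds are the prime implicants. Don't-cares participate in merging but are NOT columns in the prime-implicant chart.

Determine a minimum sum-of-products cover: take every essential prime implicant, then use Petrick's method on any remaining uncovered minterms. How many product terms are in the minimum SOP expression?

[col 0] 00001*, 00010*, 00011*, 00110*, 00111*, 01001*, 01100, 10010*, 10100*, 10101*, 10110*, 10111*, 11001*, 11110*, 11111*
[col 1] -0010*, -0110*, -0111*, -1001, 0-001, 00-10*, 00-11*, 000-1, 0001-*, 0011-*, 1-110*, 1-111*, 10-10*, 101-0*, 101-1*, 1010-*, 1011-*, 1111-*
[col 2] -0-10, -011-, 00-1-, 1-11-, 101--
Prime implicants: -0-10, -011-, -1001, 0-001, 00-1-, 000-1, 01100, 1-11-, 101--
PI chart (minterm → PIs covering it):
  1 | 0-001,000-1
  2 | -0-10,00-1-
  6 | -0-10,-011-,00-1-
  7 | -011-,00-1-
  9 | -1001,0-001
  12 | 01100  (sole → essential)
  18 | -0-10  (sole → essential)
  20 | 101--  (sole → essential)
  23 | -011-,1-11-,101--
  25 | -1001  (sole → essential)
  30 | 1-11-  (sole → essential)
Essential prime implicants: -0-10, -1001, 01100, 1-11-, 101--
Petrick residual → -011-, 0-001
Minimum SOP uses 7 PIs: b'de' + b'cd + bc'd'e + a'c'd'e + a'bcd'e' + acd + ab'c

7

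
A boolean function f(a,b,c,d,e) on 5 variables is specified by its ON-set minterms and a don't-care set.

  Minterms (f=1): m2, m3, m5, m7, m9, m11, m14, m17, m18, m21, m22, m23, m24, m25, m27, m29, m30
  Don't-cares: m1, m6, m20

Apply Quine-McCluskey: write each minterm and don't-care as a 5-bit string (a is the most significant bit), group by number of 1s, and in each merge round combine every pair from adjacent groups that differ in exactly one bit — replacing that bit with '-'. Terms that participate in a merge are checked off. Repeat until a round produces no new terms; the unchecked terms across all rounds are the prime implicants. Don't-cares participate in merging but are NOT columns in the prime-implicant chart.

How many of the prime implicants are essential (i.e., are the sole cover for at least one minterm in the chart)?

5

size-2^0 implicants → 00001(✓)  00010(✓)  00011(✓)  00101(✓)  00110(✓)  00111(✓)  01001(✓)  01011(✓)  01110(✓)  10001(✓)  10010(✓)  10100(✓)  10101(✓)  10110(✓)  10111(✓)  11000(✓)  11001(✓)  11011(✓)  11101(✓)  11110(✓)
size-2^1 implicants → -0001(✓)  -0010(✓)  -0101(✓)  -0110(✓)  -0111(✓)  -1001(✓)  -1011(✓)  -1110(✓)  0-001(✓)  0-011(✓)  0-110(✓)  00-01(✓)  00-10(✓)  00-11(✓)  000-1(✓)  0001-(✓)  001-1(✓)  0011-(✓)  010-1(✓)  1-001(✓)  1-101(✓)  1-110(✓)  10-01(✓)  10-10(✓)  101-0(✓)  101-1(✓)  1010-(✓)  1011-(✓)  11-01(✓)  110-1(✓)  1100-
size-2^2 implicants → --001  --110  -0-01  -0-10  -01-1  -011-  -10-1  0-0-1  00--1  00-1-  1--01  101--
Unchecked terms (primes): --001, --110, -0-01, -0-10, -01-1, -011-, -10-1, 0-0-1, 00--1, 00-1-, 1--01, 101--, 1100-
Minterm coverage:
  m2 ⊆ -0-10,00-1-
  m3 ⊆ 0-0-1,00--1,00-1-
  m5 ⊆ -0-01,-01-1,00--1
  m7 ⊆ -01-1,-011-,00--1,00-1-
  m9 ⊆ --001,-10-1,0-0-1
  m11 ⊆ -10-1,0-0-1
  m14 ⊆ --110 [E]
  m17 ⊆ --001,-0-01,1--01
  m18 ⊆ -0-10 [E]
  m21 ⊆ -0-01,-01-1,1--01,101--
  m22 ⊆ --110,-0-10,-011-,101--
  m23 ⊆ -01-1,-011-,101--
  m24 ⊆ 1100- [E]
  m25 ⊆ --001,-10-1,1--01,1100-
  m27 ⊆ -10-1 [E]
  m29 ⊆ 1--01 [E]
  m30 ⊆ --110 [E]
E = {--110, -0-10, -10-1, 1--01, 1100-}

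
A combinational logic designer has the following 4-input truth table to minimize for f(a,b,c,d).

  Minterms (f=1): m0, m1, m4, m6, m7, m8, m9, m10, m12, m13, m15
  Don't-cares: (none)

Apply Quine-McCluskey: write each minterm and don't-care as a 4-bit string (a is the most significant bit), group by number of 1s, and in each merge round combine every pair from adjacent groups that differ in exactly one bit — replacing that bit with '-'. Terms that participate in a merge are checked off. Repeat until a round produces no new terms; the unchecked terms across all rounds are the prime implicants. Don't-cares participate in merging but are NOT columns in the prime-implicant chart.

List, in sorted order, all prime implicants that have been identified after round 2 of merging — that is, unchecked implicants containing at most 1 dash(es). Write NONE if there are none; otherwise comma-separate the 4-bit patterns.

-111, 01-0, 011-, 10-0, 11-1

Round 0: 0000✓ 0001✓ 0100✓ 0110✓ 0111✓ 1000✓ 1001✓ 1010✓ 1100✓ 1101✓ 1111✓
Round 1: -000✓ -001✓ -100✓ -111 0-00✓ 000-✓ 01-0 011- 1-00✓ 1-01✓ 10-0 100-✓ 11-1 110-✓
Round 2: --00 -00- 1-0-
PIs = {--00, -00-, -111, 01-0, 011-, 1-0-, 10-0, 11-1}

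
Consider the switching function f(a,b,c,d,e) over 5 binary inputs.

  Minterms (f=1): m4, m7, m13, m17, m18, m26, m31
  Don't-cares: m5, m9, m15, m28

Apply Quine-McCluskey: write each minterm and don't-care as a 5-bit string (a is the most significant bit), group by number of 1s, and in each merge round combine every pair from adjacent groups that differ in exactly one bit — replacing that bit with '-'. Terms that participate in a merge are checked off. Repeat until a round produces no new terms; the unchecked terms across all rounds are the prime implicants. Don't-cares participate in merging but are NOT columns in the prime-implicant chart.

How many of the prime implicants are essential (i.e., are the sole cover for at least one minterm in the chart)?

5

Round 0: 00100✓ 00101✓ 00111✓ 01001✓ 01101✓ 01111✓ 10001 10010✓ 11010✓ 11100 11111✓
Round 1: -1111 0-101✓ 0-111✓ 001-1✓ 0010- 01-01 011-1✓ 1-010
Round 2: 0-1-1
PIs = {-1111, 0-1-1, 0010-, 01-01, 1-010, 10001, 11100}
Coverage chart:
  m4: 0010- ←essential
  m7: 0-1-1 ←essential
  m13: 0-1-1,01-01
  m17: 10001 ←essential
  m18: 1-010 ←essential
  m26: 1-010 ←essential
  m31: -1111 ←essential
Essential: -1111, 0-1-1, 0010-, 1-010, 10001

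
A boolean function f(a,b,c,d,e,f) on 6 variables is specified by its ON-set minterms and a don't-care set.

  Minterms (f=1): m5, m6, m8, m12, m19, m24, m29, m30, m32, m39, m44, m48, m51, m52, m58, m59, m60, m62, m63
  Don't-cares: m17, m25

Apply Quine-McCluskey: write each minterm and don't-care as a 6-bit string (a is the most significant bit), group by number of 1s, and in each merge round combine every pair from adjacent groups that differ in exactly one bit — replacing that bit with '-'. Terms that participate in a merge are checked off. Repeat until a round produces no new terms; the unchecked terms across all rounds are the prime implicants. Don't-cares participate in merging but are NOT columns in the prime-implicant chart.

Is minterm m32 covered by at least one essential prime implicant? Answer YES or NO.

[col 0] 000101, 000110, 001000*, 001100*, 010001*, 010011*, 011000*, 011001*, 011101*, 011110*, 100000*, 100111, 101100*, 110000*, 110011*, 110100*, 111010*, 111011*, 111100*, 111110*, 111111*
[col 1] -01100, -10011, -11110, 0-1000, 001-00, 01-001, 0100-1, 011-01, 01100-, 1-0000, 1-1100, 11-011, 11-100, 110-00, 111-10*, 111-11*, 11101-*, 1111-0, 11111-*
[col 2] 111-1-
Prime implicants: -01100, -10011, -11110, 0-1000, 000101, 000110, 001-00, 01-001, 0100-1, 011-01, 01100-, 1-0000, 1-1100, 100111, 11-011, 11-100, 110-00, 111-1-, 1111-0
PI chart (minterm → PIs covering it):
  5 | 000101  (sole → essential)
  6 | 000110  (sole → essential)
  8 | 0-1000,001-00
  12 | -01100,001-00
  19 | -10011,0100-1
  24 | 0-1000,01100-
  29 | 011-01  (sole → essential)
  30 | -11110  (sole → essential)
  32 | 1-0000  (sole → essential)
  39 | 100111  (sole → essential)
  44 | -01100,1-1100
  48 | 1-0000,110-00
  51 | -10011,11-011
  52 | 11-100,110-00
  58 | 111-1-  (sole → essential)
  59 | 11-011,111-1-
  60 | 1-1100,11-100,1111-0
  62 | -11110,111-1-,1111-0
  63 | 111-1-  (sole → essential)
Essential prime implicants: -11110, 000101, 000110, 011-01, 1-0000, 100111, 111-1-

YES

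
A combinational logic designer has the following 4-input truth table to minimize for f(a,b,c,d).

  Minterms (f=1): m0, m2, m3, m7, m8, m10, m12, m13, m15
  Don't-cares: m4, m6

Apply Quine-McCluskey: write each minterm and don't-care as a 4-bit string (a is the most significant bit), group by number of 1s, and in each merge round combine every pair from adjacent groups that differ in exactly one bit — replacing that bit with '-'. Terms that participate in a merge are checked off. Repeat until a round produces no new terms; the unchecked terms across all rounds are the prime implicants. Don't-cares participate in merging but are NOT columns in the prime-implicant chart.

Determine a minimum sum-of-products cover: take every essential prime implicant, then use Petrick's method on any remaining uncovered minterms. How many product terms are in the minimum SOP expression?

Round 0: 0000✓ 0010✓ 0011✓ 0100✓ 0110✓ 0111✓ 1000✓ 1010✓ 1100✓ 1101✓ 1111✓
Round 1: -000✓ -010✓ -100✓ -111 0-00✓ 0-10✓ 0-11✓ 00-0✓ 001-✓ 01-0✓ 011-✓ 1-00✓ 10-0✓ 11-1 110-
Round 2: --00 -0-0 0--0 0-1-
PIs = {--00, -0-0, -111, 0--0, 0-1-, 11-1, 110-}
Coverage chart:
  m0: --00,-0-0,0--0
  m2: -0-0,0--0,0-1-
  m3: 0-1- ←essential
  m7: -111,0-1-
  m8: --00,-0-0
  m10: -0-0 ←essential
  m12: --00,110-
  m13: 11-1,110-
  m15: -111,11-1
Essential: -0-0, 0-1-
Petrick residual → --00, 11-1
Min cover (4 terms): c'd' + b'd' + a'c + abd

4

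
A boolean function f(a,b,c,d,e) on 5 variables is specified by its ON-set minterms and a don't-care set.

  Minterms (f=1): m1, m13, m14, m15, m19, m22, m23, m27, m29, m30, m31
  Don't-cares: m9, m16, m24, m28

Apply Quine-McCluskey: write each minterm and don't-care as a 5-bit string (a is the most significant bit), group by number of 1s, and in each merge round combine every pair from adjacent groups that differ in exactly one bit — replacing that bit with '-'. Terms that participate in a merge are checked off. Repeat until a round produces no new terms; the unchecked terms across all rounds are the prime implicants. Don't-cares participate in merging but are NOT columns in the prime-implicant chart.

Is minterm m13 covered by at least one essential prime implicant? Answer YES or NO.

Round 0: 00001✓ 01001✓ 01101✓ 01110✓ 01111✓ 10000✓ 10011✓ 10110✓ 10111✓ 11000✓ 11011✓ 11100✓ 11101✓ 11110✓ 11111✓
Round 1: -1101✓ -1110✓ -1111✓ 0-001 01-01 011-1✓ 0111-✓ 1-000 1-011✓ 1-110✓ 1-111✓ 10-11✓ 1011-✓ 11-00 11-11✓ 111-0✓ 111-1✓ 1110-✓ 1111-✓
Round 2: -11-1 -111- 1--11 1-11- 111--
PIs = {-11-1, -111-, 0-001, 01-01, 1--11, 1-000, 1-11-, 11-00, 111--}
Coverage chart:
  m1: 0-001 ←essential
  m13: -11-1,01-01
  m14: -111- ←essential
  m15: -11-1,-111-
  m19: 1--11 ←essential
  m22: 1-11- ←essential
  m23: 1--11,1-11-
  m27: 1--11 ←essential
  m29: -11-1,111--
  m30: -111-,1-11-,111--
  m31: -11-1,-111-,1--11,1-11-,111--
Essential: -111-, 0-001, 1--11, 1-11-

NO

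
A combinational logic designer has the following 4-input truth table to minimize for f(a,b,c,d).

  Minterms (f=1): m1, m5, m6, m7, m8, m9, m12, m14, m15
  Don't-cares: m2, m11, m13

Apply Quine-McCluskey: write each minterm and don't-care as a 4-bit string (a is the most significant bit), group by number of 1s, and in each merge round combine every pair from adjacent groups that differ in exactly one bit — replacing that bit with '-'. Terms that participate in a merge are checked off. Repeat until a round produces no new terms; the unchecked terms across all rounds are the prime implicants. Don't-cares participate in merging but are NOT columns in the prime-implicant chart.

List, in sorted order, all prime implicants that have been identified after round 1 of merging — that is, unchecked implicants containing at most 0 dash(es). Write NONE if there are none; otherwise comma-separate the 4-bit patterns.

[col 0] 0001*, 0010*, 0101*, 0110*, 0111*, 1000*, 1001*, 1011*, 1100*, 1101*, 1110*, 1111*
[col 1] -001*, -101*, -110*, -111*, 0-01*, 0-10, 01-1*, 011-*, 1-00*, 1-01*, 1-11*, 10-1*, 100-*, 11-0*, 11-1*, 110-*, 111-*
[col 2] --01, -1-1, -11-, 1--1, 1-0-, 11--
Prime implicants: --01, -1-1, -11-, 0-10, 1--1, 1-0-, 11--

NONE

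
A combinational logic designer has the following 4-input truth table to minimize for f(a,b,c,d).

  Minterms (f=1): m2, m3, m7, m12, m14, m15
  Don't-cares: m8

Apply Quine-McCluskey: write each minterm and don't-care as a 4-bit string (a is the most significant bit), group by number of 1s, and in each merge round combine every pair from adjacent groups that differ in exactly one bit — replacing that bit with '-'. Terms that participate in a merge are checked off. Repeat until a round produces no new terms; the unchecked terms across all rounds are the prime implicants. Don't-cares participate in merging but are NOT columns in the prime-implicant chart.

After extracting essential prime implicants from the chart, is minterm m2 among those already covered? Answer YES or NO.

Round 0: 0010✓ 0011✓ 0111✓ 1000✓ 1100✓ 1110✓ 1111✓
Round 1: -111 0-11 001- 1-00 11-0 111-
PIs = {-111, 0-11, 001-, 1-00, 11-0, 111-}
Coverage chart:
  m2: 001- ←essential
  m3: 0-11,001-
  m7: -111,0-11
  m12: 1-00,11-0
  m14: 11-0,111-
  m15: -111,111-
Essential: 001-

YES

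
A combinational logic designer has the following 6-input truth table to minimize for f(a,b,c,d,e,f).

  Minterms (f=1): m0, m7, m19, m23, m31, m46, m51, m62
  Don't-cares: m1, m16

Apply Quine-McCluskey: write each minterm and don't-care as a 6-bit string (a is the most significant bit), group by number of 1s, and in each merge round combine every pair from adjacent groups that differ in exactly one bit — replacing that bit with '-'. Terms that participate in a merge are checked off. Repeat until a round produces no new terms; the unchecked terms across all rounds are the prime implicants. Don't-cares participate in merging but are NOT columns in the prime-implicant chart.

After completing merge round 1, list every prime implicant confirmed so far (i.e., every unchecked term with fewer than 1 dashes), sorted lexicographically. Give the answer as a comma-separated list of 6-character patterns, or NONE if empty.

NONE

size-2^0 implicants → 000000(✓)  000001(✓)  000111(✓)  010000(✓)  010011(✓)  010111(✓)  011111(✓)  101110(✓)  110011(✓)  111110(✓)
size-2^1 implicants → -10011  0-0000  0-0111  00000-  01-111  010-11  1-1110
Unchecked terms (primes): -10011, 0-0000, 0-0111, 00000-, 01-111, 010-11, 1-1110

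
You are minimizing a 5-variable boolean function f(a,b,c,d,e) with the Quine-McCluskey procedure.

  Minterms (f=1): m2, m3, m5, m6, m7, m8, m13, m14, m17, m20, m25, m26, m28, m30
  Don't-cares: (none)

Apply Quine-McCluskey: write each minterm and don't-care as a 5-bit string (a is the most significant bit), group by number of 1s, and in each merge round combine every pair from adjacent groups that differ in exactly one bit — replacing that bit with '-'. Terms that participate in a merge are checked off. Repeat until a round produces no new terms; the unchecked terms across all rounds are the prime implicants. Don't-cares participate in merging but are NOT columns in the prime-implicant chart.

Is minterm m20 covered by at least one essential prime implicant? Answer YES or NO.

Round 0: 00010✓ 00011✓ 00101✓ 00110✓ 00111✓ 01000 01101✓ 01110✓ 10001✓ 10100✓ 11001✓ 11010✓ 11100✓ 11110✓
Round 1: -1110 0-101 0-110 00-10✓ 00-11✓ 0001-✓ 001-1 0011-✓ 1-001 1-100 11-10 111-0
Round 2: 00-1-
PIs = {-1110, 0-101, 0-110, 00-1-, 001-1, 01000, 1-001, 1-100, 11-10, 111-0}
Coverage chart:
  m2: 00-1- ←essential
  m3: 00-1- ←essential
  m5: 0-101,001-1
  m6: 0-110,00-1-
  m7: 00-1-,001-1
  m8: 01000 ←essential
  m13: 0-101 ←essential
  m14: -1110,0-110
  m17: 1-001 ←essential
  m20: 1-100 ←essential
  m25: 1-001 ←essential
  m26: 11-10 ←essential
  m28: 1-100,111-0
  m30: -1110,11-10,111-0
Essential: 0-101, 00-1-, 01000, 1-001, 1-100, 11-10

YES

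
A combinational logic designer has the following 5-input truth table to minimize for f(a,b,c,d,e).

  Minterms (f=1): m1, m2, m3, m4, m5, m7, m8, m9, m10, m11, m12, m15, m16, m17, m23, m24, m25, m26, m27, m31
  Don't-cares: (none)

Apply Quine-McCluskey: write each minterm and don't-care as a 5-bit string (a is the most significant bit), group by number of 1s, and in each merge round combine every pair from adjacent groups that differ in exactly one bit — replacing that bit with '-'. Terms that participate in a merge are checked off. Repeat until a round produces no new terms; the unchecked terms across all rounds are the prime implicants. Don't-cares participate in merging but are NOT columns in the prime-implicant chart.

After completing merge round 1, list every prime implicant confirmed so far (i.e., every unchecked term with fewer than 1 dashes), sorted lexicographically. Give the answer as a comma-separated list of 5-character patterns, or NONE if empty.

NONE

[col 0] 00001*, 00010*, 00011*, 00100*, 00101*, 00111*, 01000*, 01001*, 01010*, 01011*, 01100*, 01111*, 10000*, 10001*, 10111*, 11000*, 11001*, 11010*, 11011*, 11111*
[col 1] -0001*, -0111*, -1000*, -1001*, -1010*, -1011*, -1111*, 0-001*, 0-010*, 0-011*, 0-100, 0-111*, 00-01*, 00-11*, 000-1*, 0001-*, 001-1*, 0010-, 01-00, 01-11*, 010-0*, 010-1*, 0100-*, 0101-*, 1-000*, 1-001*, 1-111*, 1000-*, 11-11*, 110-0*, 110-1*, 1100-*, 1101-*
[col 2] --001, --111, -1-11, -10-0*, -10-1*, -100-*, -101-*, 0--11, 0-0-1, 0-01-, 00--1, 010--*, 1-00-, 110--*
[col 3] -10--
Prime implicants: --001, --111, -1-11, -10--, 0--11, 0-0-1, 0-01-, 0-100, 00--1, 0010-, 01-00, 1-00-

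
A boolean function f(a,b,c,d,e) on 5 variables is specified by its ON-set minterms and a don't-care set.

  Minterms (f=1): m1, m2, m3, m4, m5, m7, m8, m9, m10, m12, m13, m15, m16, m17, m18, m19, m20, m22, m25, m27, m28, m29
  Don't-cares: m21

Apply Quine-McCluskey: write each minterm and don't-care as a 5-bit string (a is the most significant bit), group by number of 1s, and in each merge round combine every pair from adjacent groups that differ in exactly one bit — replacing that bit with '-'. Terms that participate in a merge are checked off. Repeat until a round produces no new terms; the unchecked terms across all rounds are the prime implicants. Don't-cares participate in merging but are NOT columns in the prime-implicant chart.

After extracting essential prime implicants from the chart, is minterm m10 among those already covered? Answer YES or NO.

NO

size-2^0 implicants → 00001(✓)  00010(✓)  00011(✓)  00100(✓)  00101(✓)  00111(✓)  01000(✓)  01001(✓)  01010(✓)  01100(✓)  01101(✓)  01111(✓)  10000(✓)  10001(✓)  10010(✓)  10011(✓)  10100(✓)  10101(✓)  10110(✓)  11001(✓)  11011(✓)  11100(✓)  11101(✓)
size-2^1 implicants → -0001(✓)  -0010(✓)  -0011(✓)  -0100(✓)  -0101(✓)  -1001(✓)  -1100(✓)  -1101(✓)  0-001(✓)  0-010  0-100(✓)  0-101(✓)  0-111(✓)  00-01(✓)  00-11(✓)  000-1(✓)  0001-(✓)  001-1(✓)  0010-(✓)  01-00(✓)  01-01(✓)  010-0  0100-(✓)  011-1(✓)  0110-(✓)  1-001(✓)  1-011(✓)  1-100(✓)  1-101(✓)  10-00(✓)  10-01(✓)  10-10(✓)  100-0(✓)  100-1(✓)  1000-(✓)  1001-(✓)  101-0(✓)  1010-(✓)  11-01(✓)  110-1(✓)  1110-(✓)
size-2^2 implicants → --001(✓)  --100(✓)  --101(✓)  -0-01(✓)  -00-1  -001-  -010-(✓)  -1-01(✓)  -110-(✓)  0--01(✓)  0-1-1  0-10-(✓)  00--1  01-0-  1--01(✓)  1-0-1  1-10-(✓)  10--0  10-0-  100--
size-2^3 implicants → ---01  --10-
Unchecked terms (primes): ---01, --10-, -00-1, -001-, 0-010, 0-1-1, 00--1, 01-0-, 010-0, 1-0-1, 10--0, 10-0-, 100--
Minterm coverage:
  m1 ⊆ ---01,-00-1,00--1
  m2 ⊆ -001-,0-010
  m3 ⊆ -00-1,-001-,00--1
  m4 ⊆ --10- [E]
  m5 ⊆ ---01,--10-,0-1-1,00--1
  m7 ⊆ 0-1-1,00--1
  m8 ⊆ 01-0-,010-0
  m9 ⊆ ---01,01-0-
  m10 ⊆ 0-010,010-0
  m12 ⊆ --10-,01-0-
  m13 ⊆ ---01,--10-,0-1-1,01-0-
  m15 ⊆ 0-1-1 [E]
  m16 ⊆ 10--0,10-0-,100--
  m17 ⊆ ---01,-00-1,1-0-1,10-0-,100--
  m18 ⊆ -001-,10--0,100--
  m19 ⊆ -00-1,-001-,1-0-1,100--
  m20 ⊆ --10-,10--0,10-0-
  m22 ⊆ 10--0 [E]
  m25 ⊆ ---01,1-0-1
  m27 ⊆ 1-0-1 [E]
  m28 ⊆ --10- [E]
  m29 ⊆ ---01,--10-
E = {--10-, 0-1-1, 1-0-1, 10--0}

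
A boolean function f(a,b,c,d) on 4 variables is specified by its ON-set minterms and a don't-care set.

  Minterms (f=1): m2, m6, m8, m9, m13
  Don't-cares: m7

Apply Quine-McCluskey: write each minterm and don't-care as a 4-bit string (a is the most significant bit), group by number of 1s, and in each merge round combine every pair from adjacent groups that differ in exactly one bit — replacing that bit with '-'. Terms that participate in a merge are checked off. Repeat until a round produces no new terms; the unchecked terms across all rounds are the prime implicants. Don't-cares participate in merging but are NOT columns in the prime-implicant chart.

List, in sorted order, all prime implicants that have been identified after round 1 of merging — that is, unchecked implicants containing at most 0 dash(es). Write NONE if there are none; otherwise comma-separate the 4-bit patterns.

NONE

[col 0] 0010*, 0110*, 0111*, 1000*, 1001*, 1101*
[col 1] 0-10, 011-, 1-01, 100-
Prime implicants: 0-10, 011-, 1-01, 100-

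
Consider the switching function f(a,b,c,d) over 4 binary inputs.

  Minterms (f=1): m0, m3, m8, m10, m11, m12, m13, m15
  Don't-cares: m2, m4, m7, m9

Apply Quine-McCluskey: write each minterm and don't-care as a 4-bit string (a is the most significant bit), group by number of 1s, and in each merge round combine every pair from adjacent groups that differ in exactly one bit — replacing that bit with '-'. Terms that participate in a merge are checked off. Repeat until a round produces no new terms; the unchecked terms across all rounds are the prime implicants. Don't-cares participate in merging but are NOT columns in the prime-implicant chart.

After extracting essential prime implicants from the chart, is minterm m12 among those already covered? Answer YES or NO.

[col 0] 0000*, 0010*, 0011*, 0100*, 0111*, 1000*, 1001*, 1010*, 1011*, 1100*, 1101*, 1111*
[col 1] -000*, -010*, -011*, -100*, -111*, 0-00*, 0-11*, 00-0*, 001-*, 1-00*, 1-01*, 1-11*, 10-0*, 10-1*, 100-*, 101-*, 11-1*, 110-*
[col 2] --00, --11, -0-0, -01-, 1--1, 1-0-, 10--
Prime implicants: --00, --11, -0-0, -01-, 1--1, 1-0-, 10--
PI chart (minterm → PIs covering it):
  0 | --00,-0-0
  3 | --11,-01-
  8 | --00,-0-0,1-0-,10--
  10 | -0-0,-01-,10--
  11 | --11,-01-,1--1,10--
  12 | --00,1-0-
  13 | 1--1,1-0-
  15 | --11,1--1
(no essential prime implicants)

NO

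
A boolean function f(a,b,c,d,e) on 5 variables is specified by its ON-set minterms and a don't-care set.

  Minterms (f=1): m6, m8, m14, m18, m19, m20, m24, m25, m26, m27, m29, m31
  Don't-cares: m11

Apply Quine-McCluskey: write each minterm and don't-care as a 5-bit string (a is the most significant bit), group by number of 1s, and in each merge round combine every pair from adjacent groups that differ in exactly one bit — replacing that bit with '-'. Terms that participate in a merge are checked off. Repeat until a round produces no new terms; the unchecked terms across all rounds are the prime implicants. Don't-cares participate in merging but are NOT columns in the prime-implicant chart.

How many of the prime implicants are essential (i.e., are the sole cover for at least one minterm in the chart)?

Round 0: 00110✓ 01000✓ 01011✓ 01110✓ 10010✓ 10011✓ 10100 11000✓ 11001✓ 11010✓ 11011✓ 11101✓ 11111✓
Round 1: -1000 -1011 0-110 1-010✓ 1-011✓ 1001-✓ 11-01✓ 11-11✓ 110-0✓ 110-1✓ 1100-✓ 1101-✓ 111-1✓
Round 2: 1-01- 11--1 110--
PIs = {-1000, -1011, 0-110, 1-01-, 10100, 11--1, 110--}
Coverage chart:
  m6: 0-110 ←essential
  m8: -1000 ←essential
  m14: 0-110 ←essential
  m18: 1-01- ←essential
  m19: 1-01- ←essential
  m20: 10100 ←essential
  m24: -1000,110--
  m25: 11--1,110--
  m26: 1-01-,110--
  m27: -1011,1-01-,11--1,110--
  m29: 11--1 ←essential
  m31: 11--1 ←essential
Essential: -1000, 0-110, 1-01-, 10100, 11--1

5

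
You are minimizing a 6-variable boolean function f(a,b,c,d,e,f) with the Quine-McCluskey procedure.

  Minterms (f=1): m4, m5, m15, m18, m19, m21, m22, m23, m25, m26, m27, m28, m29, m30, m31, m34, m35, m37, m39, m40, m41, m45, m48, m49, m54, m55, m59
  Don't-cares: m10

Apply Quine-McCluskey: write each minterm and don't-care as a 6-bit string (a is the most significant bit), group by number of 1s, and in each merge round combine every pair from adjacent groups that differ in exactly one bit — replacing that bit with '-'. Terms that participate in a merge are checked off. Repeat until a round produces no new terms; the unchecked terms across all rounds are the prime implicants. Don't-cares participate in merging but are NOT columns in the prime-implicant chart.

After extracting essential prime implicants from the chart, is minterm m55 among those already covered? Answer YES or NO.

Round 0: 000100✓ 000101✓ 001010✓ 001111✓ 010010✓ 010011✓ 010101✓ 010110✓ 010111✓ 011001✓ 011010✓ 011011✓ 011100✓ 011101✓ 011110✓ 011111✓ 100010✓ 100011✓ 100101✓ 100111✓ 101000✓ 101001✓ 101101✓ 110000✓ 110001✓ 110110✓ 110111✓ 111011✓
Round 1: -00101 -10110✓ -10111✓ -11011 0-0101 0-1010 0-1111 00010- 01-010✓ 01-011✓ 01-101✓ 01-110✓ 01-111✓ 010-10✓ 010-11✓ 01001-✓ 0101-1✓ 01011-✓ 011-01✓ 011-10✓ 011-11✓ 0110-1✓ 01101-✓ 0111-0✓ 0111-1✓ 01110-✓ 01111-✓ 1-0111 10-101 100-11 10001- 1001-1 101-01 10100- 11000- 11011-✓
Round 2: -1011- 01--10✓ 01--11✓ 01-01-✓ 01-1-1 01-11-✓ 010-1-✓ 011--1 011-1-✓ 0111--
Round 3: 01--1-
PIs = {-00101, -1011-, -11011, 0-0101, 0-1010, 0-1111, 00010-, 01--1-, 01-1-1, 011--1, 0111--, 1-0111, 10-101, 100-11, 10001-, 1001-1, 101-01, 10100-, 11000-}
Coverage chart:
  m4: 00010- ←essential
  m5: -00101,0-0101,00010-
  m15: 0-1111 ←essential
  m18: 01--1- ←essential
  m19: 01--1- ←essential
  m21: 0-0101,01-1-1
  m22: -1011-,01--1-
  m23: -1011-,01--1-,01-1-1
  m25: 011--1 ←essential
  m26: 0-1010,01--1-
  m27: -11011,01--1-,011--1
  m28: 0111-- ←essential
  m29: 01-1-1,011--1,0111--
  m30: 01--1-,0111--
  m31: 0-1111,01--1-,01-1-1,011--1,0111--
  m34: 10001- ←essential
  m35: 100-11,10001-
  m37: -00101,10-101,1001-1
  m39: 1-0111,100-11,1001-1
  m40: 10100- ←essential
  m41: 101-01,10100-
  m45: 10-101,101-01
  m48: 11000- ←essential
  m49: 11000- ←essential
  m54: -1011- ←essential
  m55: -1011-,1-0111
  m59: -11011 ←essential
Essential: -1011-, -11011, 0-1111, 00010-, 01--1-, 011--1, 0111--, 10001-, 10100-, 11000-

YES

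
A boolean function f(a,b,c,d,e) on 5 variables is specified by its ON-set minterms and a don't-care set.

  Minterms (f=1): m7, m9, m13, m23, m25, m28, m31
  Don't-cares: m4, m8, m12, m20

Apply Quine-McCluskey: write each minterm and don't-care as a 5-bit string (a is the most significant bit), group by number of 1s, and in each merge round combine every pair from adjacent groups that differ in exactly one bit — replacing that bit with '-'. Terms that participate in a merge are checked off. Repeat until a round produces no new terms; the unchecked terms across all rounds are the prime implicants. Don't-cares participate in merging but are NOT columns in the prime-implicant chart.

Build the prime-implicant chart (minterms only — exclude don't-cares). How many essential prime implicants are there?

[col 0] 00100*, 00111*, 01000*, 01001*, 01100*, 01101*, 10100*, 10111*, 11001*, 11100*, 11111*
[col 1] -0100*, -0111, -1001, -1100*, 0-100*, 01-00*, 01-01*, 0100-*, 0110-*, 1-100*, 1-111
[col 2] --100, 01-0-
Prime implicants: --100, -0111, -1001, 01-0-, 1-111
PI chart (minterm → PIs covering it):
  7 | -0111  (sole → essential)
  9 | -1001,01-0-
  13 | 01-0-  (sole → essential)
  23 | -0111,1-111
  25 | -1001  (sole → essential)
  28 | --100  (sole → essential)
  31 | 1-111  (sole → essential)
Essential prime implicants: --100, -0111, -1001, 01-0-, 1-111

5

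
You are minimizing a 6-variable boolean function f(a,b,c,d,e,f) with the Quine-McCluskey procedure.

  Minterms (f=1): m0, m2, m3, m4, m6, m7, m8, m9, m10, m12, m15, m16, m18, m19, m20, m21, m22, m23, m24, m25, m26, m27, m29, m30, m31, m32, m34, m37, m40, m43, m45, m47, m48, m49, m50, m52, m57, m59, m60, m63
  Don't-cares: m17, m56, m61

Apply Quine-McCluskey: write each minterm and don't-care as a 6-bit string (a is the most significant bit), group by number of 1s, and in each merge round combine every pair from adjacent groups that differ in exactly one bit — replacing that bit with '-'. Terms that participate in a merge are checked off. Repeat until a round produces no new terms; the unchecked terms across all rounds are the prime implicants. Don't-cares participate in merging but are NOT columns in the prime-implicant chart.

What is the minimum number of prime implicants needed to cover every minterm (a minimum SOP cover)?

14

Round 0: 000000✓ 000010✓ 000011✓ 000100✓ 000110✓ 000111✓ 001000✓ 001001✓ 001010✓ 001100✓ 001111✓ 010000✓ 010001✓ 010010✓ 010011✓ 010100✓ 010101✓ 010110✓ 010111✓ 011000✓ 011001✓ 011010✓ 011011✓ 011101✓ 011110✓ 011111✓ 100000✓ 100010✓ 100101✓ 101000✓ 101011✓ 101101✓ 101111✓ 110000✓ 110001✓ 110010✓ 110100✓ 111000✓ 111001✓ 111011✓ 111100✓ 111101✓ 111111✓
Round 1: -00000✓ -00010✓ -01000✓ -01111✓ -10000✓ -10001✓ -10010✓ -10100✓ -11000✓ -11001✓ -11011✓ -11101✓ -11111✓ 0-0000✓ 0-0010✓ 0-0011✓ 0-0100✓ 0-0110✓ 0-0111✓ 0-1000✓ 0-1001✓ 0-1010✓ 0-1111✓ 00-000✓ 00-010✓ 00-100✓ 00-111✓ 000-00✓ 000-10✓ 000-11✓ 0000-0✓ 00001-✓ 0001-0✓ 00011-✓ 001-00✓ 0010-0✓ 00100-✓ 01-000✓ 01-001✓ 01-010✓ 01-011✓ 01-101✓ 01-110✓ 01-111✓ 010-00✓ 010-01✓ 010-10✓ 010-11✓ 0100-0✓ 0100-1✓ 01000-✓ 01001-✓ 0101-0✓ 0101-1✓ 01010-✓ 01011-✓ 011-01✓ 011-10✓ 011-11✓ 0110-0✓ 0110-1✓ 01100-✓ 01101-✓ 0111-1✓ 01111-✓ 1-0000✓ 1-0010✓ 1-1000✓ 1-1011✓ 1-1101✓ 1-1111✓ 10-000✓ 10-101 1000-0✓ 101-11✓ 1011-1✓ 11-000✓ 11-001✓ 11-100✓ 110-00✓ 1100-0✓ 11000-✓ 111-00✓ 111-01✓ 111-11✓ 1110-1✓ 11100-✓ 1111-1✓ 11110-✓
Round 2: --0000✓ --0010✓ --1000✓ --1111 -0-000✓ -000-0✓ -1-000✓ -1-001✓ -10-00 -100-0✓ -1000-✓ -11-01✓ -11-11✓ -110-1✓ -1100-✓ -111-1✓ 0--000✓ 0--010✓ 0--111 0-0-00✓ 0-0-10✓ 0-0-11✓ 0-00-0✓ 0-001-✓ 0-01-0✓ 0-011-✓ 0-10-0✓ 0-100- 00--00 00-0-0✓ 000--0✓ 000-1-✓ 01--01✓ 01--10✓ 01--11✓ 01-0-0✓ 01-0-1✓ 01-00-✓ 01-01-✓ 01-1-1✓ 01-11-✓ 010--0✓ 010--1✓ 010-0-✓ 010-1-✓ 0100--✓ 0101--✓ 011--1✓ 011-1-✓ 0110--✓ 1--000✓ 1-00-0✓ 1-1-11 1-11-1 11--00 11-00-✓ 111--1✓ 111-0-
Round 3: ---000 --00-0 -1-00- -11--1 0--0-0 0-0--0 0-0-1- 01---1 01--1- 01-0-- 010---
PIs = {---000, --00-0, --1111, -1-00-, -10-00, -11--1, 0--0-0, 0--111, 0-0--0, 0-0-1-, 0-100-, 00--00, 01---1, 01--1-, 01-0--, 010---, 1-1-11, 1-11-1, 10-101, 11--00, 111-0-}
Coverage chart:
  m0: ---000,--00-0,0--0-0,0-0--0,00--00
  m2: --00-0,0--0-0,0-0--0,0-0-1-
  m3: 0-0-1- ←essential
  m4: 0-0--0,00--00
  m6: 0-0--0,0-0-1-
  m7: 0--111,0-0-1-
  m8: ---000,0--0-0,0-100-,00--00
  m9: 0-100- ←essential
  m10: 0--0-0 ←essential
  m12: 00--00 ←essential
  m15: --1111,0--111
  m16: ---000,--00-0,-1-00-,-10-00,0--0-0,0-0--0,01-0--,010---
  m18: --00-0,0--0-0,0-0--0,0-0-1-,01--1-,01-0--,010---
  m19: 0-0-1-,01---1,01--1-,01-0--,010---
  m20: -10-00,0-0--0,010---
  m21: 01---1,010---
  m22: 0-0--0,0-0-1-,01--1-,010---
  m23: 0--111,0-0-1-,01---1,01--1-,010---
  m24: ---000,-1-00-,0--0-0,0-100-,01-0--
  m25: -1-00-,-11--1,0-100-,01---1,01-0--
  m26: 0--0-0,01--1-,01-0--
  m27: -11--1,01---1,01--1-,01-0--
  m29: -11--1,01---1
  m30: 01--1- ←essential
  m31: --1111,-11--1,0--111,01---1,01--1-
  m32: ---000,--00-0
  m34: --00-0 ←essential
  m37: 10-101 ←essential
  m40: ---000 ←essential
  m43: 1-1-11 ←essential
  m45: 1-11-1,10-101
  m47: --1111,1-1-11,1-11-1
  m48: ---000,--00-0,-1-00-,-10-00,11--00
  m49: -1-00- ←essential
  m50: --00-0 ←essential
  m52: -10-00,11--00
  m57: -1-00-,-11--1,111-0-
  m59: -11--1,1-1-11
  m60: 11--00,111-0-
  m63: --1111,-11--1,1-1-11,1-11-1
Essential: ---000, --00-0, -1-00-, 0--0-0, 0-0-1-, 0-100-, 00--00, 01--1-, 1-1-11, 10-101
Petrick residual → --1111, -10-00, 01---1, 11--00
Min cover (14 terms): d'e'f' + c'd'f' + cdef + bd'e' + bc'e'f' + a'd'f' + a'c'e + a'cd'e' + a'b'e'f' + a'bf + a'be + acef + ab'de'f + abe'f'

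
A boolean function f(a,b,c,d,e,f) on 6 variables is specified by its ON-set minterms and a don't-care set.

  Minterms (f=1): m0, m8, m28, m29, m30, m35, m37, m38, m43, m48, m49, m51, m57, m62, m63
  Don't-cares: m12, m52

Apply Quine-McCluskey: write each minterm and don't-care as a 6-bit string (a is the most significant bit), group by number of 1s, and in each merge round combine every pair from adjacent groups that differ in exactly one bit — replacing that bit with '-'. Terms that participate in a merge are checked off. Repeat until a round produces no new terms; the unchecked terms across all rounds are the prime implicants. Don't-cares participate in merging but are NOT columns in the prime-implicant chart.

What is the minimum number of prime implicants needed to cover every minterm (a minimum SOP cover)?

[col 0] 000000*, 001000*, 001100*, 011100*, 011101*, 011110*, 100011*, 100101, 100110, 101011*, 110000*, 110001*, 110011*, 110100*, 111001*, 111110*, 111111*
[col 1] -11110, 0-1100, 00-000, 001-00, 0111-0, 01110-, 1-0011, 10-011, 11-001, 110-00, 1100-1, 11000-, 11111-
Prime implicants: -11110, 0-1100, 00-000, 001-00, 0111-0, 01110-, 1-0011, 10-011, 100101, 100110, 11-001, 110-00, 1100-1, 11000-, 11111-
PI chart (minterm → PIs covering it):
  0 | 00-000  (sole → essential)
  8 | 00-000,001-00
  28 | 0-1100,0111-0,01110-
  29 | 01110-  (sole → essential)
  30 | -11110,0111-0
  35 | 1-0011,10-011
  37 | 100101  (sole → essential)
  38 | 100110  (sole → essential)
  43 | 10-011  (sole → essential)
  48 | 110-00,11000-
  49 | 11-001,1100-1,11000-
  51 | 1-0011,1100-1
  57 | 11-001  (sole → essential)
  62 | -11110,11111-
  63 | 11111-  (sole → essential)
Essential prime implicants: 00-000, 01110-, 10-011, 100101, 100110, 11-001, 11111-
Petrick residual → -11110, 1-0011, 110-00
Minimum SOP uses 10 PIs: bcdef' + a'b'd'e'f' + a'bcde' + ac'd'ef + ab'd'ef + ab'c'de'f + ab'c'def' + abd'e'f + abc'e'f' + abcde

10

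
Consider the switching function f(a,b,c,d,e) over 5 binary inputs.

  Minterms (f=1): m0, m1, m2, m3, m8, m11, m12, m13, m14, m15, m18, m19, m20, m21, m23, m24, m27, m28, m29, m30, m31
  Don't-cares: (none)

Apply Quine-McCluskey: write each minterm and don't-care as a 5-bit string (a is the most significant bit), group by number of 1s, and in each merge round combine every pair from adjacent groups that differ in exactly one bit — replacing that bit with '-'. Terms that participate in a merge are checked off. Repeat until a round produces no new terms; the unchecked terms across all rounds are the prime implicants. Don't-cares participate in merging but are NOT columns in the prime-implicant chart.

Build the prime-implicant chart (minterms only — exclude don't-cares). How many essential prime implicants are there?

Round 0: 00000✓ 00001✓ 00010✓ 00011✓ 01000✓ 01011✓ 01100✓ 01101✓ 01110✓ 01111✓ 10010✓ 10011✓ 10100✓ 10101✓ 10111✓ 11000✓ 11011✓ 11100✓ 11101✓ 11110✓ 11111✓
Round 1: -0010✓ -0011✓ -1000✓ -1011✓ -1100✓ -1101✓ -1110✓ -1111✓ 0-000 0-011✓ 000-0✓ 000-1✓ 0000-✓ 0001-✓ 01-00✓ 01-11✓ 011-0✓ 011-1✓ 0110-✓ 0111-✓ 1-011✓ 1-100✓ 1-101✓ 1-111✓ 10-11✓ 1001-✓ 101-1✓ 1010-✓ 11-00✓ 11-11✓ 111-0✓ 111-1✓ 1110-✓ 1111-✓
Round 2: --011 -001- -1-00 -1-11 -11-0✓ -11-1✓ -110-✓ -111-✓ 000-- 011--✓ 1--11 1-1-1 1-10- 111--✓
Round 3: -11--
PIs = {--011, -001-, -1-00, -1-11, -11--, 0-000, 000--, 1--11, 1-1-1, 1-10-}
Coverage chart:
  m0: 0-000,000--
  m1: 000-- ←essential
  m2: -001-,000--
  m3: --011,-001-,000--
  m8: -1-00,0-000
  m11: --011,-1-11
  m12: -1-00,-11--
  m13: -11-- ←essential
  m14: -11-- ←essential
  m15: -1-11,-11--
  m18: -001- ←essential
  m19: --011,-001-,1--11
  m20: 1-10- ←essential
  m21: 1-1-1,1-10-
  m23: 1--11,1-1-1
  m24: -1-00 ←essential
  m27: --011,-1-11,1--11
  m28: -1-00,-11--,1-10-
  m29: -11--,1-1-1,1-10-
  m30: -11-- ←essential
  m31: -1-11,-11--,1--11,1-1-1
Essential: -001-, -1-00, -11--, 000--, 1-10-

5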